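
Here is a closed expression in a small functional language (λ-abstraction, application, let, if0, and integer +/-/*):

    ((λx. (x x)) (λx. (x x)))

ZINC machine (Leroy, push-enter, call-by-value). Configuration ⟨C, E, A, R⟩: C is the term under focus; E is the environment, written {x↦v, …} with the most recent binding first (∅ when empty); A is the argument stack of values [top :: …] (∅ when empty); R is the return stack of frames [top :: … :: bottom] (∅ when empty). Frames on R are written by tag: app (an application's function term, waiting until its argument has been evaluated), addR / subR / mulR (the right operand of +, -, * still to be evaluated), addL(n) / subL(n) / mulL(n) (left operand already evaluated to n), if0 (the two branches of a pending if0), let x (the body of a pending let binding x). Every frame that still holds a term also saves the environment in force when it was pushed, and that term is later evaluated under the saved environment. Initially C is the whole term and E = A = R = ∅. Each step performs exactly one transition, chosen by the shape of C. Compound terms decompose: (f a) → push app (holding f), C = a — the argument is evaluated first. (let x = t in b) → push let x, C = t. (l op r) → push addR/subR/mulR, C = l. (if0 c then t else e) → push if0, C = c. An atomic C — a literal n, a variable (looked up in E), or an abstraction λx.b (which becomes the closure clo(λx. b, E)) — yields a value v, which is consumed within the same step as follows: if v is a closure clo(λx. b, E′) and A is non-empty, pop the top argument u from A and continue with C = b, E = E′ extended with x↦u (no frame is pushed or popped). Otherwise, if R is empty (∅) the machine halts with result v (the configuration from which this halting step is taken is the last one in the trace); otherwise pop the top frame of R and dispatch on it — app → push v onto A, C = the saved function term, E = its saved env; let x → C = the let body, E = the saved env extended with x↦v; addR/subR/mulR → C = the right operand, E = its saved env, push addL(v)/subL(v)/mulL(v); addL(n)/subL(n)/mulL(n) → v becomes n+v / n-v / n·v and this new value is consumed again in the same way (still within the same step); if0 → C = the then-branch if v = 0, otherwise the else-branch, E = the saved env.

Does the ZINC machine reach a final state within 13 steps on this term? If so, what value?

t=0: <C=((λx. (x x)) (λx. (x x))), E=∅, A=∅, R=∅>
t=1: <C=(λx. (x x)), E=∅, A=∅, R=[app]>
t=2: <C=(λx. (x x)), E=∅, A=[clo(λx. (x x), ∅)], R=∅>
t=3: <C=(x x), E={x↦clo(λx. (x x), ∅)}, A=∅, R=∅>
t=4: <C=x, E={x↦clo(λx. (x x), ∅)}, A=∅, R=[app]>
t=5: <C=x, E={x↦clo(λx. (x x), ∅)}, A=[clo(λx. (x x), ∅)], R=∅>
… configuration repeats with period 3 (steps 3–5 recur indefinitely) …

Answer: DIVERGES (no final state within 13 steps)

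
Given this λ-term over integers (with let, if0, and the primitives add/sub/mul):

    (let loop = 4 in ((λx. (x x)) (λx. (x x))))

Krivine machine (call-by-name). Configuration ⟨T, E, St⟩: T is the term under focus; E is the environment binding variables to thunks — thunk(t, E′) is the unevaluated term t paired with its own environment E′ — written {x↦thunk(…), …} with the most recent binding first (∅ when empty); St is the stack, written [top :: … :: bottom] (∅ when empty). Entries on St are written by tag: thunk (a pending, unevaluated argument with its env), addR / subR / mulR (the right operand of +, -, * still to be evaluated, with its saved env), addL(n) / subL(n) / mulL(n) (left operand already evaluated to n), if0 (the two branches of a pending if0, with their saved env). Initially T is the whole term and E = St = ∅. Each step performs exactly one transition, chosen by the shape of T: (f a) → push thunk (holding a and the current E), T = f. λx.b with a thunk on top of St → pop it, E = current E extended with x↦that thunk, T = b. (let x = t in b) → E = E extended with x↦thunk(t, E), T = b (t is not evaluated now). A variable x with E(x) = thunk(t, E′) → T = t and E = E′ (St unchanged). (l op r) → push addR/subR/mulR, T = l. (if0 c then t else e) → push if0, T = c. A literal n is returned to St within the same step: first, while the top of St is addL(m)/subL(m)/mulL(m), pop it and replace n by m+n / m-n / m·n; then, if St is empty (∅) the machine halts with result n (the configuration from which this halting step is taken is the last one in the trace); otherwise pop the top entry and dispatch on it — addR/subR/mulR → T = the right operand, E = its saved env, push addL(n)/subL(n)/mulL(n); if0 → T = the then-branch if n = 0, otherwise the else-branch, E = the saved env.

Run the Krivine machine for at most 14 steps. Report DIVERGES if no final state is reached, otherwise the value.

t=0: ⟨T=(let loop = 4 in ((λx. (x x)) (λx. (x x)))); E=∅; St=∅⟩
t=1: ⟨T=((λx. (x x)) (λx. (x x))); E={loop↦thunk(4, ∅)}; St=∅⟩
t=2: ⟨T=(λx. (x x)); E={loop↦thunk(4, ∅)}; St=[thunk]⟩
t=3: ⟨T=(x x); E={x↦thunk((λx. (x x)), {loop↦thunk(4, ∅)}), loop↦thunk(4, ∅)}; St=∅⟩
t=4: ⟨T=x; E={x↦thunk((λx. (x x)), {loop↦thunk(4, ∅)}), loop↦thunk(4, ∅)}; St=[thunk]⟩
t=5: ⟨T=(λx. (x x)); E={loop↦thunk(4, ∅)}; St=[thunk]⟩
t=6: ⟨T=(x x); E={x↦thunk(x, {x↦thunk((λx. (x x)), {loop↦thunk(4, ∅)}), loop↦thunk(4, ∅)}), loop↦thunk(4, ∅)}; St=∅⟩
t=7: ⟨T=x; E={x↦thunk(x, {x↦thunk((λx. (x x)), {loop↦thunk(4, ∅)}), loop↦thunk(4, ∅)}), loop↦thunk(4, ∅)}; St=[thunk]⟩
t=8: ⟨T=x; E={x↦thunk((λx. (x x)), {loop↦thunk(4, ∅)}), loop↦thunk(4, ∅)}; St=[thunk]⟩
t=9: ⟨T=(λx. (x x)); E={loop↦thunk(4, ∅)}; St=[thunk]⟩
t=10: ⟨T=(x x); E={x↦thunk(x, {x↦thunk(x, {x↦thunk((λx. (x x)), {loop↦thunk(4, ∅)}), loop↦thunk(4, ∅)}), loop↦thunk(4, ∅)}), loop↦thunk(4, ∅)}; St=∅⟩
t=11: ⟨T=x; E={x↦thunk(x, {x↦thunk(x, {x↦thunk((λx. (x x)), {loop↦thunk(4, ∅)}), loop↦thunk(4, ∅)}), loop↦thunk(4, ∅)}), loop↦thunk(4, ∅)}; St=[thunk]⟩
t=12: ⟨T=x; E={x↦thunk(x, {x↦thunk((λx. (x x)), {loop↦thunk(4, ∅)}), loop↦thunk(4, ∅)}), loop↦thunk(4, ∅)}; St=[thunk]⟩
t=13: ⟨T=x; E={x↦thunk((λx. (x x)), {loop↦thunk(4, ∅)}), loop↦thunk(4, ∅)}; St=[thunk]⟩
t=14: ⟨T=(λx. (x x)); E={loop↦thunk(4, ∅)}; St=[thunk]⟩
→ 14 transitions taken and the configuration is still not final: no result within 14 steps

Answer: DIVERGES (no final state within 14 steps)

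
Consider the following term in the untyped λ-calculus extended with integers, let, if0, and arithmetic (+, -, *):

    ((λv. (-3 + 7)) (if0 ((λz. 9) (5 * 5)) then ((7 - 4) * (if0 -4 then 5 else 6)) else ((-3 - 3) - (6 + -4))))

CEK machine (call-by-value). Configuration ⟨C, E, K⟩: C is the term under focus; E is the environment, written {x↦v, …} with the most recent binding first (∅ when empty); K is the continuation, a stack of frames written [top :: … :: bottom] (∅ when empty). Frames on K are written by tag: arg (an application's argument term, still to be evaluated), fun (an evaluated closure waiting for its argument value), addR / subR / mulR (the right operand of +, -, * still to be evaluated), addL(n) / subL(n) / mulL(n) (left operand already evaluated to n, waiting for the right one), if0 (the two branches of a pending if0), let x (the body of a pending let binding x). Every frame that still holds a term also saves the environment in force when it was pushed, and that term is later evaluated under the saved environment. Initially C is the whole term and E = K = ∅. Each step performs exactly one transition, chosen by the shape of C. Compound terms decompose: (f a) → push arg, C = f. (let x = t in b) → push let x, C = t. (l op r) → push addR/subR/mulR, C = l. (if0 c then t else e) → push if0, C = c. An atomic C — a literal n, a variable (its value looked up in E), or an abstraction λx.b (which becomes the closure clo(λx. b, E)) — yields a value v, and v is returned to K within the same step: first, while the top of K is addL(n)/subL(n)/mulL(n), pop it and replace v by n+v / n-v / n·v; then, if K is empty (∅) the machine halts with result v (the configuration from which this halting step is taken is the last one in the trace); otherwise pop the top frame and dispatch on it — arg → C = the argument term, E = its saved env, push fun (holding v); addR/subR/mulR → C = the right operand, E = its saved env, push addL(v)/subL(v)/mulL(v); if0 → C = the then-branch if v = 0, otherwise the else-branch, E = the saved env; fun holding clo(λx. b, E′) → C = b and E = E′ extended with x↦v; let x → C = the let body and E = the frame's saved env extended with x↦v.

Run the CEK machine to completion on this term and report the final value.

Answer: 4

Execution trace:
0. ⟨C=((λv. (-3 + 7)) (if0 ((λz. 9) (5 * 5)) then ((7 - 4) * (if0 -4 then 5 else 6)) else ((-3 - 3) - (6 + -4)))); E=∅; K=∅⟩
1. ⟨C=(λv. (-3 + 7)); E=∅; K=[arg]⟩
2. ⟨C=(if0 ((λz. 9) (5 * 5)) then ((7 - 4) * (if0 -4 then 5 else 6)) else ((-3 - 3) - (6 + -4))); E=∅; K=[fun]⟩
3. ⟨C=((λz. 9) (5 * 5)); E=∅; K=[if0 :: fun]⟩
4. ⟨C=(λz. 9); E=∅; K=[arg :: if0 :: fun]⟩
5. ⟨C=(5 * 5); E=∅; K=[fun :: if0 :: fun]⟩
6. ⟨C=5; E=∅; K=[mulR :: fun :: if0 :: fun]⟩
7. ⟨C=5; E=∅; K=[mulL(5) :: fun :: if0 :: fun]⟩
8. ⟨C=9; E={z↦25}; K=[if0 :: fun]⟩
9. ⟨C=((-3 - 3) - (6 + -4)); E=∅; K=[fun]⟩
10. ⟨C=(-3 - 3); E=∅; K=[subR :: fun]⟩
11. ⟨C=-3; E=∅; K=[subR :: subR :: fun]⟩
12. ⟨C=3; E=∅; K=[subL(-3) :: subR :: fun]⟩
13. ⟨C=(6 + -4); E=∅; K=[subL(-6) :: fun]⟩
14. ⟨C=6; E=∅; K=[addR :: subL(-6) :: fun]⟩
15. ⟨C=-4; E=∅; K=[addL(6) :: subL(-6) :: fun]⟩
16. ⟨C=(-3 + 7); E={v↦-8}; K=∅⟩
17. ⟨C=-3; E={v↦-8}; K=[addR]⟩
18. ⟨C=7; E={v↦-8}; K=[addL(-3)]⟩
→ final value 4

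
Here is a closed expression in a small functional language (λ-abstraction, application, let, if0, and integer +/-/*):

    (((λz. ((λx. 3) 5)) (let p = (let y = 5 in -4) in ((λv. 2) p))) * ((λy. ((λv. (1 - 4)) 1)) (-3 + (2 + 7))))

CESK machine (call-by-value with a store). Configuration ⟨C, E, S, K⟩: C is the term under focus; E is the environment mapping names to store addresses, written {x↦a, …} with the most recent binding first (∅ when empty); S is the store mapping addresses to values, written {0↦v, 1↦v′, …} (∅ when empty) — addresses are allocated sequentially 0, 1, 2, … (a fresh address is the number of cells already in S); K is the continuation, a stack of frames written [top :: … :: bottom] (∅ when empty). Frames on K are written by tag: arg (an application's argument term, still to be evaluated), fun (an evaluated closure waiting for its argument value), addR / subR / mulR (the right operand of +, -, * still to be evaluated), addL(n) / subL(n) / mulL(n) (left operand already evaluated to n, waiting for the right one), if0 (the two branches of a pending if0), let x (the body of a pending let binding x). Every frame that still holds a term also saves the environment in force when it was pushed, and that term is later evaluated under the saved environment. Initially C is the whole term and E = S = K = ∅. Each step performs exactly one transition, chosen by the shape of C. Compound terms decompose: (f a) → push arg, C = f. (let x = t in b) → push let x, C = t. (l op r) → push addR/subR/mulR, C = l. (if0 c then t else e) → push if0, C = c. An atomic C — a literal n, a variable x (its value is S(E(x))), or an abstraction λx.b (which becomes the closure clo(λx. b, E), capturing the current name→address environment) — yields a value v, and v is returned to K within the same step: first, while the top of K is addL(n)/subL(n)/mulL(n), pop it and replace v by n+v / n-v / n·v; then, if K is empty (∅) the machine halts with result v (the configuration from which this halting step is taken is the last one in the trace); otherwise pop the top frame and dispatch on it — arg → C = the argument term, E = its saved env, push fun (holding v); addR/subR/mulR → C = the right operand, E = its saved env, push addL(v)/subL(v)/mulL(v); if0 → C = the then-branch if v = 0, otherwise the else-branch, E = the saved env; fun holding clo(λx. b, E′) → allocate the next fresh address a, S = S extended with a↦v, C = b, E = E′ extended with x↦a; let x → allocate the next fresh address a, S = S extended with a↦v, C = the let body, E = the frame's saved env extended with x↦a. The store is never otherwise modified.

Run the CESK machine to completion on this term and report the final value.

Answer: -9

Execution trace:
[0] [C=(((λz. ((λx. 3) 5)) (let p = (let y = 5 in -4) in ((λv. 2) p))) * ((λy. ((λv. (1 - 4)) 1)) (-3 + (2 + 7)))) | E=∅ | S=∅ | K=∅]
[1] [C=((λz. ((λx. 3) 5)) (let p = (let y = 5 in -4) in ((λv. 2) p))) | E=∅ | S=∅ | K=[mulR]]
[2] [C=(λz. ((λx. 3) 5)) | E=∅ | S=∅ | K=[arg :: mulR]]
[3] [C=(let p = (let y = 5 in -4) in ((λv. 2) p)) | E=∅ | S=∅ | K=[fun :: mulR]]
[4] [C=(let y = 5 in -4) | E=∅ | S=∅ | K=[let p :: fun :: mulR]]
[5] [C=5 | E=∅ | S=∅ | K=[let y :: let p :: fun :: mulR]]
[6] [C=-4 | E={y↦0} | S={0↦5} | K=[let p :: fun :: mulR]]
[7] [C=((λv. 2) p) | E={p↦1} | S={0↦5, 1↦-4} | K=[fun :: mulR]]
[8] [C=(λv. 2) | E={p↦1} | S={0↦5, 1↦-4} | K=[arg :: fun :: mulR]]
[9] [C=p | E={p↦1} | S={0↦5, 1↦-4} | K=[fun :: fun :: mulR]]
[10] [C=2 | E={v↦2, p↦1} | S={0↦5, 1↦-4, 2↦-4} | K=[fun :: mulR]]
[11] [C=((λx. 3) 5) | E={z↦3} | S={0↦5, 1↦-4, 2↦-4, 3↦2} | K=[mulR]]
[12] [C=(λx. 3) | E={z↦3} | S={0↦5, 1↦-4, 2↦-4, 3↦2} | K=[arg :: mulR]]
[13] [C=5 | E={z↦3} | S={0↦5, 1↦-4, 2↦-4, 3↦2} | K=[fun :: mulR]]
[14] [C=3 | E={x↦4, z↦3} | S={0↦5, 1↦-4, 2↦-4, 3↦2, 4↦5} | K=[mulR]]
[15] [C=((λy. ((λv. (1 - 4)) 1)) (-3 + (2 + 7))) | E=∅ | S={0↦5, 1↦-4, 2↦-4, 3↦2, 4↦5} | K=[mulL(3)]]
[16] [C=(λy. ((λv. (1 - 4)) 1)) | E=∅ | S={0↦5, 1↦-4, 2↦-4, 3↦2, 4↦5} | K=[arg :: mulL(3)]]
[17] [C=(-3 + (2 + 7)) | E=∅ | S={0↦5, 1↦-4, 2↦-4, 3↦2, 4↦5} | K=[fun :: mulL(3)]]
[18] [C=-3 | E=∅ | S={0↦5, 1↦-4, 2↦-4, 3↦2, 4↦5} | K=[addR :: fun :: mulL(3)]]
[19] [C=(2 + 7) | E=∅ | S={0↦5, 1↦-4, 2↦-4, 3↦2, 4↦5} | K=[addL(-3) :: fun :: mulL(3)]]
[20] [C=2 | E=∅ | S={0↦5, 1↦-4, 2↦-4, 3↦2, 4↦5} | K=[addR :: addL(-3) :: fun :: mulL(3)]]
[21] [C=7 | E=∅ | S={0↦5, 1↦-4, 2↦-4, 3↦2, 4↦5} | K=[addL(2) :: addL(-3) :: fun :: mulL(3)]]
[22] [C=((λv. (1 - 4)) 1) | E={y↦5} | S={0↦5, 1↦-4, 2↦-4, 3↦2, 4↦5, 5↦6} | K=[mulL(3)]]
[23] [C=(λv. (1 - 4)) | E={y↦5} | S={0↦5, 1↦-4, 2↦-4, 3↦2, 4↦5, 5↦6} | K=[arg :: mulL(3)]]
[24] [C=1 | E={y↦5} | S={0↦5, 1↦-4, 2↦-4, 3↦2, 4↦5, 5↦6} | K=[fun :: mulL(3)]]
[25] [C=(1 - 4) | E={v↦6, y↦5} | S={0↦5, 1↦-4, 2↦-4, 3↦2, 4↦5, 5↦6, 6↦1} | K=[mulL(3)]]
[26] [C=1 | E={v↦6, y↦5} | S={0↦5, 1↦-4, 2↦-4, 3↦2, 4↦5, 5↦6, 6↦1} | K=[subR :: mulL(3)]]
[27] [C=4 | E={v↦6, y↦5} | S={0↦5, 1↦-4, 2↦-4, 3↦2, 4↦5, 5↦6, 6↦1} | K=[subL(1) :: mulL(3)]]
→ final value -9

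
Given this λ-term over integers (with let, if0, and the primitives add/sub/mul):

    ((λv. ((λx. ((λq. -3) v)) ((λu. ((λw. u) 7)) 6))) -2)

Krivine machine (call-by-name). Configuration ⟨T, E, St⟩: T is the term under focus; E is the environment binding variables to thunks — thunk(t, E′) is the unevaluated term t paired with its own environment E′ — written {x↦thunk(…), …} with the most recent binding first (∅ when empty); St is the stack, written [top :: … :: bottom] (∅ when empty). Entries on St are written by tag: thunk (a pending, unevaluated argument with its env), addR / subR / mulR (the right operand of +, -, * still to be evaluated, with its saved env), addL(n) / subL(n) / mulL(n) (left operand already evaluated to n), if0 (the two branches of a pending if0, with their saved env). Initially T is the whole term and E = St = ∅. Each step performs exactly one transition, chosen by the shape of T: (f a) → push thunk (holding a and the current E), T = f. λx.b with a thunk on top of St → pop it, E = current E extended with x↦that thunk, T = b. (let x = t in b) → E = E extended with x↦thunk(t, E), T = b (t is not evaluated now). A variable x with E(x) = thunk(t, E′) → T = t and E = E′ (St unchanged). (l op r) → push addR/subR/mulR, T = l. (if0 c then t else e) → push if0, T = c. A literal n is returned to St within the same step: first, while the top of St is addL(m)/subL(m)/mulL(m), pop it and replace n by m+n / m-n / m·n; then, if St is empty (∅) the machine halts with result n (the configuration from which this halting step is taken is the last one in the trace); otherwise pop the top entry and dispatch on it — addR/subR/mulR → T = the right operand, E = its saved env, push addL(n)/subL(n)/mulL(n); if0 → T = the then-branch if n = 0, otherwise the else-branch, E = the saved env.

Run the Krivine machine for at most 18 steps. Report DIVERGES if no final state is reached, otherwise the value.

Answer: -3

Execution trace:
0. [T=((λv. ((λx. ((λq. -3) v)) ((λu. ((λw. u) 7)) 6))) -2) | E=∅ | St=∅]
1. [T=(λv. ((λx. ((λq. -3) v)) ((λu. ((λw. u) 7)) 6))) | E=∅ | St=[thunk]]
2. [T=((λx. ((λq. -3) v)) ((λu. ((λw. u) 7)) 6)) | E={v↦thunk(-2, ∅)} | St=∅]
3. [T=(λx. ((λq. -3) v)) | E={v↦thunk(-2, ∅)} | St=[thunk]]
4. [T=((λq. -3) v) | E={x↦thunk(((λu. ((λw. u) 7)) 6), {v↦thunk(-2, ∅)}), v↦thunk(-2, ∅)} | St=∅]
5. [T=(λq. -3) | E={x↦thunk(((λu. ((λw. u) 7)) 6), {v↦thunk(-2, ∅)}), v↦thunk(-2, ∅)} | St=[thunk]]
6. [T=-3 | E={q↦thunk(v, {x↦thunk(((λu. ((λw. u) 7)) 6), {v↦thunk(-2, ∅)}), v↦thunk(-2, ∅)}), x↦thunk(((λu. ((λw. u) 7)) 6), {v↦thunk(-2, ∅)}), v↦thunk(-2, ∅)} | St=∅]
→ final value -3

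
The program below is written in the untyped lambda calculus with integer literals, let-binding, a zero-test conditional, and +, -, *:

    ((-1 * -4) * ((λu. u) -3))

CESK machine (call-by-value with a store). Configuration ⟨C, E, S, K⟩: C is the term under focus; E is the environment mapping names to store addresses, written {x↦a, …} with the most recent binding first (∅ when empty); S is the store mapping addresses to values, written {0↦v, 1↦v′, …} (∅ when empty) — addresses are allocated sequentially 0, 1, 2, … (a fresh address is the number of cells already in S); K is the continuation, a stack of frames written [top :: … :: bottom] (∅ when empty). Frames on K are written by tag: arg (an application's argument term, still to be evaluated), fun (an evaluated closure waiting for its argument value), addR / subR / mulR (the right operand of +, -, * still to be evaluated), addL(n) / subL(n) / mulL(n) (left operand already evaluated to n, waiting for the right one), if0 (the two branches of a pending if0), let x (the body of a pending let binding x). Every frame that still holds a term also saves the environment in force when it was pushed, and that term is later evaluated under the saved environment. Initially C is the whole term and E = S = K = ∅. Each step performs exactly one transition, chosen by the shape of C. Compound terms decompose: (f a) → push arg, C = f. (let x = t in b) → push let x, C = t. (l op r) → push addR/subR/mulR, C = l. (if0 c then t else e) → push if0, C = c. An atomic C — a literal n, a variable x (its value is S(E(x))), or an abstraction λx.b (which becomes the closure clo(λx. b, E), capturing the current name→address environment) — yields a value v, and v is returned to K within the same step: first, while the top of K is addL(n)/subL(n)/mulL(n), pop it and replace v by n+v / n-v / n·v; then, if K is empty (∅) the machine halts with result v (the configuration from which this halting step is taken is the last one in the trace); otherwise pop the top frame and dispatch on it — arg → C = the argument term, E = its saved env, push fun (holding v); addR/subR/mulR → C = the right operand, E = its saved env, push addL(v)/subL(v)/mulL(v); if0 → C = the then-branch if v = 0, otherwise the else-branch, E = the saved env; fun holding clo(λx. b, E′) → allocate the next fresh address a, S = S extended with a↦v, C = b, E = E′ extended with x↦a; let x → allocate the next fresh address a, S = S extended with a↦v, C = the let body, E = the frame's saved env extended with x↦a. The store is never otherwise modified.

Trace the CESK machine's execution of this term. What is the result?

t=0: <C=((-1 * -4) * ((λu. u) -3)), E=∅, S=∅, K=∅>
t=1: <C=(-1 * -4), E=∅, S=∅, K=[mulR]>
t=2: <C=-1, E=∅, S=∅, K=[mulR :: mulR]>
t=3: <C=-4, E=∅, S=∅, K=[mulL(-1) :: mulR]>
t=4: <C=((λu. u) -3), E=∅, S=∅, K=[mulL(4)]>
t=5: <C=(λu. u), E=∅, S=∅, K=[arg :: mulL(4)]>
t=6: <C=-3, E=∅, S=∅, K=[fun :: mulL(4)]>
t=7: <C=u, E={u↦0}, S={0↦-3}, K=[mulL(4)]>
→ final value -12

Answer: -12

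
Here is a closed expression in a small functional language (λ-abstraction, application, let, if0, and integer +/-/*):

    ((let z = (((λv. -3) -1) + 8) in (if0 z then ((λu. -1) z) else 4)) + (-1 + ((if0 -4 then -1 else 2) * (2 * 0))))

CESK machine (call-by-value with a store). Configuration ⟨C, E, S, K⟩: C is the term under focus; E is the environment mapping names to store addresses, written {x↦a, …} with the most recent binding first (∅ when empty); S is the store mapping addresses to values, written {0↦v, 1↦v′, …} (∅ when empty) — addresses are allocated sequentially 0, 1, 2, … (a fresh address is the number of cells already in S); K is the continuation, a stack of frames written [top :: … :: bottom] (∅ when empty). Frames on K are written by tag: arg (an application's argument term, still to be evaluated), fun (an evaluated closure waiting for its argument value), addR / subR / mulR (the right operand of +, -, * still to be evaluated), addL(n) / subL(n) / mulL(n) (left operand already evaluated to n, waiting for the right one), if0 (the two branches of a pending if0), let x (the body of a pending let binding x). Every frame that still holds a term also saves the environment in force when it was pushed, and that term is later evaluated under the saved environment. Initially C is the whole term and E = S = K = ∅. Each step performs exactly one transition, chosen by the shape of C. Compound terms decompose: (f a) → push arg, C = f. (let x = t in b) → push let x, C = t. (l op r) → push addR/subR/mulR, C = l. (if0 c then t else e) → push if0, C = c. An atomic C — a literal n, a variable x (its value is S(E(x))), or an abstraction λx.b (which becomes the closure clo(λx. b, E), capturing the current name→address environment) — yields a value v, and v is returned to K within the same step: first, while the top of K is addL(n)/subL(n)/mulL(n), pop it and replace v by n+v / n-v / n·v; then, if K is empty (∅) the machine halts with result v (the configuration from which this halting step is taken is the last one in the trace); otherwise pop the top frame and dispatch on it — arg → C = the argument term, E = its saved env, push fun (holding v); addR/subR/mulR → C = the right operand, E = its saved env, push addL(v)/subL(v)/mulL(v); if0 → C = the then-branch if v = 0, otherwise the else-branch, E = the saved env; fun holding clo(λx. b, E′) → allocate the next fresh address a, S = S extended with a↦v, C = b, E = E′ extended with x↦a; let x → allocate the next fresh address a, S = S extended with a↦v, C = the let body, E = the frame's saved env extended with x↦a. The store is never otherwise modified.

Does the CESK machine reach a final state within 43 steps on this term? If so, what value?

[0] [C=((let z = (((λv. -3) -1) + 8) in (if0 z then ((λu. -1) z) else 4)) + (-1 + ((if0 -4 then -1 else 2) * (2 * 0)))) | E=∅ | S=∅ | K=∅]
[1] [C=(let z = (((λv. -3) -1) + 8) in (if0 z then ((λu. -1) z) else 4)) | E=∅ | S=∅ | K=[addR]]
[2] [C=(((λv. -3) -1) + 8) | E=∅ | S=∅ | K=[let z :: addR]]
[3] [C=((λv. -3) -1) | E=∅ | S=∅ | K=[addR :: let z :: addR]]
[4] [C=(λv. -3) | E=∅ | S=∅ | K=[arg :: addR :: let z :: addR]]
[5] [C=-1 | E=∅ | S=∅ | K=[fun :: addR :: let z :: addR]]
[6] [C=-3 | E={v↦0} | S={0↦-1} | K=[addR :: let z :: addR]]
[7] [C=8 | E=∅ | S={0↦-1} | K=[addL(-3) :: let z :: addR]]
[8] [C=(if0 z then ((λu. -1) z) else 4) | E={z↦1} | S={0↦-1, 1↦5} | K=[addR]]
[9] [C=z | E={z↦1} | S={0↦-1, 1↦5} | K=[if0 :: addR]]
[10] [C=4 | E={z↦1} | S={0↦-1, 1↦5} | K=[addR]]
[11] [C=(-1 + ((if0 -4 then -1 else 2) * (2 * 0))) | E=∅ | S={0↦-1, 1↦5} | K=[addL(4)]]
[12] [C=-1 | E=∅ | S={0↦-1, 1↦5} | K=[addR :: addL(4)]]
[13] [C=((if0 -4 then -1 else 2) * (2 * 0)) | E=∅ | S={0↦-1, 1↦5} | K=[addL(-1) :: addL(4)]]
[14] [C=(if0 -4 then -1 else 2) | E=∅ | S={0↦-1, 1↦5} | K=[mulR :: addL(-1) :: addL(4)]]
[15] [C=-4 | E=∅ | S={0↦-1, 1↦5} | K=[if0 :: mulR :: addL(-1) :: addL(4)]]
[16] [C=2 | E=∅ | S={0↦-1, 1↦5} | K=[mulR :: addL(-1) :: addL(4)]]
[17] [C=(2 * 0) | E=∅ | S={0↦-1, 1↦5} | K=[mulL(2) :: addL(-1) :: addL(4)]]
[18] [C=2 | E=∅ | S={0↦-1, 1↦5} | K=[mulR :: mulL(2) :: addL(-1) :: addL(4)]]
[19] [C=0 | E=∅ | S={0↦-1, 1↦5} | K=[mulL(2) :: mulL(2) :: addL(-1) :: addL(4)]]
→ final value 3

Answer: 3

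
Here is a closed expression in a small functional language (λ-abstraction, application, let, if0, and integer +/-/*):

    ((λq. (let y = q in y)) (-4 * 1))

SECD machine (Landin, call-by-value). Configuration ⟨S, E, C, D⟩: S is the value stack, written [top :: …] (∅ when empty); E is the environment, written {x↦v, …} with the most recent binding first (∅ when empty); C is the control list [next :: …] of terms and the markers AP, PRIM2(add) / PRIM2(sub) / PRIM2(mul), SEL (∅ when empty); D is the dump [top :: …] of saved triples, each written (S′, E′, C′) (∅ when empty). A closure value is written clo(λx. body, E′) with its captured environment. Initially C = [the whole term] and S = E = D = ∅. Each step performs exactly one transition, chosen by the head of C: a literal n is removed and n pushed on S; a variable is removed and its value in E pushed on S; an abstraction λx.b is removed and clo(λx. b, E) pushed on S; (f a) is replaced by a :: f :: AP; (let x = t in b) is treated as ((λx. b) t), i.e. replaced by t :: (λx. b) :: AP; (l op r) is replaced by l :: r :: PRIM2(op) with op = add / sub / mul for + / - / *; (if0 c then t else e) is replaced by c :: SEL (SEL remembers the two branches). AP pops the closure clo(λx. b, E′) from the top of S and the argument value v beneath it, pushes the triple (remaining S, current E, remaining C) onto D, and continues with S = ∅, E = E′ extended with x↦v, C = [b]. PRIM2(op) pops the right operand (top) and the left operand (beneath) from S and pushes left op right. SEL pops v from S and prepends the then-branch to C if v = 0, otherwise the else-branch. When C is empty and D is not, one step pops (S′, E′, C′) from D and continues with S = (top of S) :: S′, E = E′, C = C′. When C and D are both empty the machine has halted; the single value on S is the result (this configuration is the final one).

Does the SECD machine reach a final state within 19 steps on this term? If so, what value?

step 0: <S=∅, E=∅, C=[((λq. (let y = q in y)) (-4 * 1))], D=∅>
step 1: <S=∅, E=∅, C=[(-4 * 1) :: (λq. (let y = q in y)) :: AP], D=∅>
step 2: <S=∅, E=∅, C=[-4 :: 1 :: PRIM2(mul) :: (λq. (let y = q in y)) :: AP], D=∅>
step 3: <S=[-4], E=∅, C=[1 :: PRIM2(mul) :: (λq. (let y = q in y)) :: AP], D=∅>
step 4: <S=[1 :: -4], E=∅, C=[PRIM2(mul) :: (λq. (let y = q in y)) :: AP], D=∅>
step 5: <S=[-4], E=∅, C=[(λq. (let y = q in y)) :: AP], D=∅>
step 6: <S=[clo(λq. (let y = q in y), ∅) :: -4], E=∅, C=[AP], D=∅>
step 7: <S=∅, E={q↦-4}, C=[(let y = q in y)], D=[(∅, ∅, ∅)]>
step 8: <S=∅, E={q↦-4}, C=[q :: (λy. y) :: AP], D=[(∅, ∅, ∅)]>
step 9: <S=[-4], E={q↦-4}, C=[(λy. y) :: AP], D=[(∅, ∅, ∅)]>
step 10: <S=[clo(λy. y, {q↦-4}) :: -4], E={q↦-4}, C=[AP], D=[(∅, ∅, ∅)]>
step 11: <S=∅, E={y↦-4, q↦-4}, C=[y], D=[(∅, {q↦-4}, ∅) :: (∅, ∅, ∅)]>
step 12: <S=[-4], E={y↦-4, q↦-4}, C=∅, D=[(∅, {q↦-4}, ∅) :: (∅, ∅, ∅)]>
step 13: <S=[-4], E={q↦-4}, C=∅, D=[(∅, ∅, ∅)]>
step 14: <S=[-4], E=∅, C=∅, D=∅>
→ final value -4

Answer: -4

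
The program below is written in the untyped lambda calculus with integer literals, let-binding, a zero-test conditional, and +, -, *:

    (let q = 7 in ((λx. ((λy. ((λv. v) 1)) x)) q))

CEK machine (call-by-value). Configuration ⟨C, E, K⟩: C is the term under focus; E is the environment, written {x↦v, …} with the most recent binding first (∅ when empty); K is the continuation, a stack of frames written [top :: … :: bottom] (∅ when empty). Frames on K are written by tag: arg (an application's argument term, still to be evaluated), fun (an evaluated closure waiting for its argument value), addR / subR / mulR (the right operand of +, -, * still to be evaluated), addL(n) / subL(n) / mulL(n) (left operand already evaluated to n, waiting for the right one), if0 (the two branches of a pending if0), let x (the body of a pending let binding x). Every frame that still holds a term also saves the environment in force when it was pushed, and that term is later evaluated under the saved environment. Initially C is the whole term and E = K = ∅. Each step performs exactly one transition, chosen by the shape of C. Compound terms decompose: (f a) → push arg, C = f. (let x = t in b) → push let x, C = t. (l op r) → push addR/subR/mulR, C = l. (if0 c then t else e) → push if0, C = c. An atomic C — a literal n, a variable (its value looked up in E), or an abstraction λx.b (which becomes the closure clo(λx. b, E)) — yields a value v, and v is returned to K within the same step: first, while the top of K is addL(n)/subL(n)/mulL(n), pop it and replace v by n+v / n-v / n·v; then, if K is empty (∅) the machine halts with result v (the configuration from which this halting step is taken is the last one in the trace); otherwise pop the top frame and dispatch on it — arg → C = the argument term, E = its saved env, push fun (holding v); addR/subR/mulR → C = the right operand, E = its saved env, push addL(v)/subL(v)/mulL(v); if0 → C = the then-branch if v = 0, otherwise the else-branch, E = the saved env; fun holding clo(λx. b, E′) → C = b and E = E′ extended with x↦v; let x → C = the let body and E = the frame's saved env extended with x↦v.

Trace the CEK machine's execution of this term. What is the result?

step 0: ⟨C=(let q = 7 in ((λx. ((λy. ((λv. v) 1)) x)) q)); E=∅; K=∅⟩
step 1: ⟨C=7; E=∅; K=[let q]⟩
step 2: ⟨C=((λx. ((λy. ((λv. v) 1)) x)) q); E={q↦7}; K=∅⟩
step 3: ⟨C=(λx. ((λy. ((λv. v) 1)) x)); E={q↦7}; K=[arg]⟩
step 4: ⟨C=q; E={q↦7}; K=[fun]⟩
step 5: ⟨C=((λy. ((λv. v) 1)) x); E={x↦7, q↦7}; K=∅⟩
step 6: ⟨C=(λy. ((λv. v) 1)); E={x↦7, q↦7}; K=[arg]⟩
step 7: ⟨C=x; E={x↦7, q↦7}; K=[fun]⟩
step 8: ⟨C=((λv. v) 1); E={y↦7, x↦7, q↦7}; K=∅⟩
step 9: ⟨C=(λv. v); E={y↦7, x↦7, q↦7}; K=[arg]⟩
step 10: ⟨C=1; E={y↦7, x↦7, q↦7}; K=[fun]⟩
step 11: ⟨C=v; E={v↦1, y↦7, x↦7, q↦7}; K=∅⟩
→ final value 1

Answer: 1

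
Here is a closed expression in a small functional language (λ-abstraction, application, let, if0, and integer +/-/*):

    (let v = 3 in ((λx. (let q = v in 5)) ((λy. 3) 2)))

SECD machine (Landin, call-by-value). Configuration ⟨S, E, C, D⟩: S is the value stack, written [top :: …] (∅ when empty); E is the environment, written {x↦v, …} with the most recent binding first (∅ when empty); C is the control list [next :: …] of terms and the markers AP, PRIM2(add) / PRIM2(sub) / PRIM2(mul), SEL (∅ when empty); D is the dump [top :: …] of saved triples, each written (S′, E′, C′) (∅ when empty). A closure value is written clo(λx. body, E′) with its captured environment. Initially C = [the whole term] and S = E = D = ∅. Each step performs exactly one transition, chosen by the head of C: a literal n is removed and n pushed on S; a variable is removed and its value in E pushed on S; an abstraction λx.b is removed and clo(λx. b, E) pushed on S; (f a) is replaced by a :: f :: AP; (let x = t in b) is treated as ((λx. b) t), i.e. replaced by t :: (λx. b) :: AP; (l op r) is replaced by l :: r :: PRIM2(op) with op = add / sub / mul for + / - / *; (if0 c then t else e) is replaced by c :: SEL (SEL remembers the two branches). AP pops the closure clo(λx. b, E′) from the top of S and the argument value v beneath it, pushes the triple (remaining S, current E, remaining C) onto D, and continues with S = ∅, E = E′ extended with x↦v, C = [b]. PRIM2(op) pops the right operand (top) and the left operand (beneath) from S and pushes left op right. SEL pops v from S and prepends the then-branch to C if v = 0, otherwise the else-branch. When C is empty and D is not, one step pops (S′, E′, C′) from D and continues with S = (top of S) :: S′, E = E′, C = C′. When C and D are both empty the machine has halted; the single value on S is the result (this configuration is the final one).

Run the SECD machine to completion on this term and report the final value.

step 0: ⟨S=∅; E=∅; C=[(let v = 3 in ((λx. (let q = v in 5)) ((λy. 3) 2)))]; D=∅⟩
step 1: ⟨S=∅; E=∅; C=[3 :: (λv. ((λx. (let q = v in 5)) ((λy. 3) 2))) :: AP]; D=∅⟩
step 2: ⟨S=[3]; E=∅; C=[(λv. ((λx. (let q = v in 5)) ((λy. 3) 2))) :: AP]; D=∅⟩
step 3: ⟨S=[clo(λv. ((λx. (let q = v in 5)) ((λy. 3) 2)), ∅) :: 3]; E=∅; C=[AP]; D=∅⟩
step 4: ⟨S=∅; E={v↦3}; C=[((λx. (let q = v in 5)) ((λy. 3) 2))]; D=[(∅, ∅, ∅)]⟩
step 5: ⟨S=∅; E={v↦3}; C=[((λy. 3) 2) :: (λx. (let q = v in 5)) :: AP]; D=[(∅, ∅, ∅)]⟩
step 6: ⟨S=∅; E={v↦3}; C=[2 :: (λy. 3) :: AP :: (λx. (let q = v in 5)) :: AP]; D=[(∅, ∅, ∅)]⟩
step 7: ⟨S=[2]; E={v↦3}; C=[(λy. 3) :: AP :: (λx. (let q = v in 5)) :: AP]; D=[(∅, ∅, ∅)]⟩
step 8: ⟨S=[clo(λy. 3, {v↦3}) :: 2]; E={v↦3}; C=[AP :: (λx. (let q = v in 5)) :: AP]; D=[(∅, ∅, ∅)]⟩
step 9: ⟨S=∅; E={y↦2, v↦3}; C=[3]; D=[(∅, {v↦3}, [(λx. (let q = v in 5)) :: AP]) :: (∅, ∅, ∅)]⟩
step 10: ⟨S=[3]; E={y↦2, v↦3}; C=∅; D=[(∅, {v↦3}, [(λx. (let q = v in 5)) :: AP]) :: (∅, ∅, ∅)]⟩
step 11: ⟨S=[3]; E={v↦3}; C=[(λx. (let q = v in 5)) :: AP]; D=[(∅, ∅, ∅)]⟩
step 12: ⟨S=[clo(λx. (let q = v in 5), {v↦3}) :: 3]; E={v↦3}; C=[AP]; D=[(∅, ∅, ∅)]⟩
step 13: ⟨S=∅; E={x↦3, v↦3}; C=[(let q = v in 5)]; D=[(∅, {v↦3}, ∅) :: (∅, ∅, ∅)]⟩
step 14: ⟨S=∅; E={x↦3, v↦3}; C=[v :: (λq. 5) :: AP]; D=[(∅, {v↦3}, ∅) :: (∅, ∅, ∅)]⟩
step 15: ⟨S=[3]; E={x↦3, v↦3}; C=[(λq. 5) :: AP]; D=[(∅, {v↦3}, ∅) :: (∅, ∅, ∅)]⟩
step 16: ⟨S=[clo(λq. 5, {x↦3, v↦3}) :: 3]; E={x↦3, v↦3}; C=[AP]; D=[(∅, {v↦3}, ∅) :: (∅, ∅, ∅)]⟩
step 17: ⟨S=∅; E={q↦3, x↦3, v↦3}; C=[5]; D=[(∅, {x↦3, v↦3}, ∅) :: (∅, {v↦3}, ∅) :: (∅, ∅, ∅)]⟩
step 18: ⟨S=[5]; E={q↦3, x↦3, v↦3}; C=∅; D=[(∅, {x↦3, v↦3}, ∅) :: (∅, {v↦3}, ∅) :: (∅, ∅, ∅)]⟩
step 19: ⟨S=[5]; E={x↦3, v↦3}; C=∅; D=[(∅, {v↦3}, ∅) :: (∅, ∅, ∅)]⟩
step 20: ⟨S=[5]; E={v↦3}; C=∅; D=[(∅, ∅, ∅)]⟩
step 21: ⟨S=[5]; E=∅; C=∅; D=∅⟩
→ final value 5

Answer: 5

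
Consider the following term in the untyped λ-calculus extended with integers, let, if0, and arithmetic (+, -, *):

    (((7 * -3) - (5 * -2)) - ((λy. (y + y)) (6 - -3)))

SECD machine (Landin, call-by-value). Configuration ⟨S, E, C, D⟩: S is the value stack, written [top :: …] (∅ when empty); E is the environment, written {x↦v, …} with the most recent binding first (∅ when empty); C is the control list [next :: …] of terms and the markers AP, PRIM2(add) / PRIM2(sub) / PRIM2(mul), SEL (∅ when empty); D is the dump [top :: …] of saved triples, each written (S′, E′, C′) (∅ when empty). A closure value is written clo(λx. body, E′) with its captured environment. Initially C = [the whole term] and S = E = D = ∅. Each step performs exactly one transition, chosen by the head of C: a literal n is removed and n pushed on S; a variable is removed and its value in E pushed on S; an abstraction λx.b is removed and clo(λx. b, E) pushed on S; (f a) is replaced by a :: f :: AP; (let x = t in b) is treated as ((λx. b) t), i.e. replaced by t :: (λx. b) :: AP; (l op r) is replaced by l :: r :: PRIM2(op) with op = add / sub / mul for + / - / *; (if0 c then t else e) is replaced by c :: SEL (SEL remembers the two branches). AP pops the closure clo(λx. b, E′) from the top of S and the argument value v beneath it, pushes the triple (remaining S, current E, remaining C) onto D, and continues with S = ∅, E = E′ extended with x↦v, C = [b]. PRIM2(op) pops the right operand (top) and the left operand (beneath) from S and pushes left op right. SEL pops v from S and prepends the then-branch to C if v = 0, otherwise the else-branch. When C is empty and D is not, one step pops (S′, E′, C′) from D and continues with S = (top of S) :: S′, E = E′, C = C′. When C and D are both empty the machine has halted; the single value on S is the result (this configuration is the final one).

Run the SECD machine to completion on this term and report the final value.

Answer: -29

Derivation:
t=0: ⟨S=∅; E=∅; C=[(((7 * -3) - (5 * -2)) - ((λy. (y + y)) (6 - -3)))]; D=∅⟩
t=1: ⟨S=∅; E=∅; C=[((7 * -3) - (5 * -2)) :: ((λy. (y + y)) (6 - -3)) :: PRIM2(sub)]; D=∅⟩
t=2: ⟨S=∅; E=∅; C=[(7 * -3) :: (5 * -2) :: PRIM2(sub) :: ((λy. (y + y)) (6 - -3)) :: PRIM2(sub)]; D=∅⟩
t=3: ⟨S=∅; E=∅; C=[7 :: -3 :: PRIM2(mul) :: (5 * -2) :: PRIM2(sub) :: ((λy. (y + y)) (6 - -3)) :: PRIM2(sub)]; D=∅⟩
t=4: ⟨S=[7]; E=∅; C=[-3 :: PRIM2(mul) :: (5 * -2) :: PRIM2(sub) :: ((λy. (y + y)) (6 - -3)) :: PRIM2(sub)]; D=∅⟩
t=5: ⟨S=[-3 :: 7]; E=∅; C=[PRIM2(mul) :: (5 * -2) :: PRIM2(sub) :: ((λy. (y + y)) (6 - -3)) :: PRIM2(sub)]; D=∅⟩
t=6: ⟨S=[-21]; E=∅; C=[(5 * -2) :: PRIM2(sub) :: ((λy. (y + y)) (6 - -3)) :: PRIM2(sub)]; D=∅⟩
t=7: ⟨S=[-21]; E=∅; C=[5 :: -2 :: PRIM2(mul) :: PRIM2(sub) :: ((λy. (y + y)) (6 - -3)) :: PRIM2(sub)]; D=∅⟩
t=8: ⟨S=[5 :: -21]; E=∅; C=[-2 :: PRIM2(mul) :: PRIM2(sub) :: ((λy. (y + y)) (6 - -3)) :: PRIM2(sub)]; D=∅⟩
t=9: ⟨S=[-2 :: 5 :: -21]; E=∅; C=[PRIM2(mul) :: PRIM2(sub) :: ((λy. (y + y)) (6 - -3)) :: PRIM2(sub)]; D=∅⟩
t=10: ⟨S=[-10 :: -21]; E=∅; C=[PRIM2(sub) :: ((λy. (y + y)) (6 - -3)) :: PRIM2(sub)]; D=∅⟩
t=11: ⟨S=[-11]; E=∅; C=[((λy. (y + y)) (6 - -3)) :: PRIM2(sub)]; D=∅⟩
t=12: ⟨S=[-11]; E=∅; C=[(6 - -3) :: (λy. (y + y)) :: AP :: PRIM2(sub)]; D=∅⟩
t=13: ⟨S=[-11]; E=∅; C=[6 :: -3 :: PRIM2(sub) :: (λy. (y + y)) :: AP :: PRIM2(sub)]; D=∅⟩
t=14: ⟨S=[6 :: -11]; E=∅; C=[-3 :: PRIM2(sub) :: (λy. (y + y)) :: AP :: PRIM2(sub)]; D=∅⟩
t=15: ⟨S=[-3 :: 6 :: -11]; E=∅; C=[PRIM2(sub) :: (λy. (y + y)) :: AP :: PRIM2(sub)]; D=∅⟩
t=16: ⟨S=[9 :: -11]; E=∅; C=[(λy. (y + y)) :: AP :: PRIM2(sub)]; D=∅⟩
t=17: ⟨S=[clo(λy. (y + y), ∅) :: 9 :: -11]; E=∅; C=[AP :: PRIM2(sub)]; D=∅⟩
t=18: ⟨S=∅; E={y↦9}; C=[(y + y)]; D=[([-11], ∅, [PRIM2(sub)])]⟩
t=19: ⟨S=∅; E={y↦9}; C=[y :: y :: PRIM2(add)]; D=[([-11], ∅, [PRIM2(sub)])]⟩
t=20: ⟨S=[9]; E={y↦9}; C=[y :: PRIM2(add)]; D=[([-11], ∅, [PRIM2(sub)])]⟩
t=21: ⟨S=[9 :: 9]; E={y↦9}; C=[PRIM2(add)]; D=[([-11], ∅, [PRIM2(sub)])]⟩
t=22: ⟨S=[18]; E={y↦9}; C=∅; D=[([-11], ∅, [PRIM2(sub)])]⟩
t=23: ⟨S=[18 :: -11]; E=∅; C=[PRIM2(sub)]; D=∅⟩
t=24: ⟨S=[-29]; E=∅; C=∅; D=∅⟩
→ final value -29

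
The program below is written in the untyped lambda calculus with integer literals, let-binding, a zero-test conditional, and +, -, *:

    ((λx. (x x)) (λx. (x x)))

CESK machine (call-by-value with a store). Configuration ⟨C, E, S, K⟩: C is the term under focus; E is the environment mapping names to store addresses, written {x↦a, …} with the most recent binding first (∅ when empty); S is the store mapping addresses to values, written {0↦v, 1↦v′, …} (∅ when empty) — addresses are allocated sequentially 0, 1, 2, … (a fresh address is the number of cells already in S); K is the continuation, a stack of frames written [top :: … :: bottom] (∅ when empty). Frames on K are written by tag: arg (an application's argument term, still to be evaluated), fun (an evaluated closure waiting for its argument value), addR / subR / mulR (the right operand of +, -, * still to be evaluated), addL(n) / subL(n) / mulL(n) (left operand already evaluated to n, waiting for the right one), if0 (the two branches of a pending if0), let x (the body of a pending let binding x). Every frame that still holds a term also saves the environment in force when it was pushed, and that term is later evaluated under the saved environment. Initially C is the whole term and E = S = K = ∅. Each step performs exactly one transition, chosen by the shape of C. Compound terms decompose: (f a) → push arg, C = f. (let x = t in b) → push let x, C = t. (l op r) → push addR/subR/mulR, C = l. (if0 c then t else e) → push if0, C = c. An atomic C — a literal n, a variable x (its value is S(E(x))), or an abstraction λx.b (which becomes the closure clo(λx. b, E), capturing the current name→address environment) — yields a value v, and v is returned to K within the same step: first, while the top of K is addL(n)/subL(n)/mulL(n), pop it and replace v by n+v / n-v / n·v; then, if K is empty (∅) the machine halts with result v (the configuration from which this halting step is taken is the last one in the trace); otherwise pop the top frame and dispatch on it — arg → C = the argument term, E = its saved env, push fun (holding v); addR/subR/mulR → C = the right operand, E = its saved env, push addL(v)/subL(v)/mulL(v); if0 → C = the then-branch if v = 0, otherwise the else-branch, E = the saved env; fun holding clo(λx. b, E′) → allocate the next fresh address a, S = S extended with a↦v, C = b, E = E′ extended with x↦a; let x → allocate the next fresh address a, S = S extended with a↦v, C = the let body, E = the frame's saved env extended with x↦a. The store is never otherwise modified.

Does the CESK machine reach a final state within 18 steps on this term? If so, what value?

Answer: DIVERGES (no final state within 18 steps)

Derivation:
t=0: <C=((λx. (x x)) (λx. (x x))), E=∅, S=∅, K=∅>
t=1: <C=(λx. (x x)), E=∅, S=∅, K=[arg]>
t=2: <C=(λx. (x x)), E=∅, S=∅, K=[fun]>
t=3: <C=(x x), E={x↦0}, S={0↦clo(λx. (x x), ∅)}, K=∅>
t=4: <C=x, E={x↦0}, S={0↦clo(λx. (x x), ∅)}, K=[arg]>
t=5: <C=x, E={x↦0}, S={0↦clo(λx. (x x), ∅)}, K=[fun]>
t=6: <C=(x x), E={x↦1}, S={0↦clo(λx. (x x), ∅), 1↦clo(λx. (x x), ∅)}, K=∅>
t=7: <C=x, E={x↦1}, S={0↦clo(λx. (x x), ∅), 1↦clo(λx. (x x), ∅)}, K=[arg]>
t=8: <C=x, E={x↦1}, S={0↦clo(λx. (x x), ∅), 1↦clo(λx. (x x), ∅)}, K=[fun]>
t=9: <C=(x x), E={x↦2}, S={0↦clo(λx. (x x), ∅), 1↦clo(λx. (x x), ∅), 2↦clo(λx. (x x), ∅)}, K=∅>
t=10: <C=x, E={x↦2}, S={0↦clo(λx. (x x), ∅), 1↦clo(λx. (x x), ∅), 2↦clo(λx. (x x), ∅)}, K=[arg]>
t=11: <C=x, E={x↦2}, S={0↦clo(λx. (x x), ∅), 1↦clo(λx. (x x), ∅), 2↦clo(λx. (x x), ∅)}, K=[fun]>
t=12: <C=(x x), E={x↦3}, S={0↦clo(λx. (x x), ∅), 1↦clo(λx. (x x), ∅), 2↦clo(λx. (x x), ∅), 3↦clo(λx. (x x), ∅)}, K=∅>
t=13: <C=x, E={x↦3}, S={0↦clo(λx. (x x), ∅), 1↦clo(λx. (x x), ∅), 2↦clo(λx. (x x), ∅), 3↦clo(λx. (x x), ∅)}, K=[arg]>
t=14: <C=x, E={x↦3}, S={0↦clo(λx. (x x), ∅), 1↦clo(λx. (x x), ∅), 2↦clo(λx. (x x), ∅), 3↦clo(λx. (x x), ∅)}, K=[fun]>
t=15: <C=(x x), E={x↦4}, S={0↦clo(λx. (x x), ∅), 1↦clo(λx. (x x), ∅), 2↦clo(λx. (x x), ∅), 3↦clo(λx. (x x), ∅), 4↦clo(λx. (x x), ∅)}, K=∅>
t=16: <C=x, E={x↦4}, S={0↦clo(λx. (x x), ∅), 1↦clo(λx. (x x), ∅), 2↦clo(λx. (x x), ∅), 3↦clo(λx. (x x), ∅), 4↦clo(λx. (x x), ∅)}, K=[arg]>
t=17: <C=x, E={x↦4}, S={0↦clo(λx. (x x), ∅), 1↦clo(λx. (x x), ∅), 2↦clo(λx. (x x), ∅), 3↦clo(λx. (x x), ∅), 4↦clo(λx. (x x), ∅)}, K=[fun]>
t=18: <C=(x x), E={x↦5}, S={0↦clo(λx. (x x), ∅), 1↦clo(λx. (x x), ∅), 2↦clo(λx. (x x), ∅), 3↦clo(λx. (x x), ∅), 4↦clo(λx. (x x), ∅), 5↦clo(λx. (x x), ∅)}, K=∅>
→ 18 transitions taken and the configuration is still not final: no result within 18 steps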